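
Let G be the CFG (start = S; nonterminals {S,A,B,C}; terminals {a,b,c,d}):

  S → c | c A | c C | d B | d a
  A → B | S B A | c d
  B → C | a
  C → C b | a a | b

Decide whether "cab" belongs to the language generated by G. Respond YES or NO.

CNF form of G:
  S -> T2 A | T2 C | T3 B | T3 T1 | c
  A -> C T0 | S X4 | T1 T1 | T2 T3 | a | b
  B -> C T0 | T1 T1 | a | b
  C -> C T0 | T1 T1 | b
  T0 -> b
  T1 -> a
  T2 -> c
  T3 -> d
  X4 -> B A

CYK fill:
  [0..0]={S,T2}  "c"  orig:{S}
  [1..1]={A,B,T1}  "a"  orig:{A,B}
  [2..2]={A,B,C,T0}  "b"  orig:{A,B,C}
  [0..1]={S}  "ca"
  [1..2]={X4}  "ab"  orig:{}
  [0..2]={A}  "cab"

S ∉ T[0,2] ⇒ NO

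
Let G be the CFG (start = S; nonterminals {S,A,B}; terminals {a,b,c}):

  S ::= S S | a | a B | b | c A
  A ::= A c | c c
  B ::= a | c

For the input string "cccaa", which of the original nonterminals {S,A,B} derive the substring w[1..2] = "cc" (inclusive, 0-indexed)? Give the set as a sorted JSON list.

CNF form of G:
  S -> S S | T0 A | T1 B | a | b
  A -> A T0 | T0 T0
  B -> a | c
  T0 -> c
  T1 -> a

CYK table (by increasing span) — only the sub-triangle for w[1..2]:
  T[1,1] 'c' = {B,T0}  orig:{B}
  T[2,2] 'c' = {B,T0}  orig:{B}
  T[1,2] 'cc' = {A}

Original NTs in T[1,2] deriving "cc": ["A"]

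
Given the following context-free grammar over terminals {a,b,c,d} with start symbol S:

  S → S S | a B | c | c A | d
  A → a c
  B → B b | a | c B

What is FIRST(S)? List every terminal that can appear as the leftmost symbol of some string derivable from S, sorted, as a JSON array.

Compute FIRST by fixpoint:
[1]
  A via A→a c: +{a}
  B via B→a: +{a}
  B via B→c B: +{c}
  S via S→a B: +{a}
  S via S→c: +{c}
  S via S→d: +{d}
  FIRST(S)={a,c,d}  FIRST(A)={a}  FIRST(B)={a,c}
[2] (stable)
  FIRST(S)={a,c,d}  FIRST(A)={a}  FIRST(B)={a,c}

FIRST(S) = ["a", "c", "d"]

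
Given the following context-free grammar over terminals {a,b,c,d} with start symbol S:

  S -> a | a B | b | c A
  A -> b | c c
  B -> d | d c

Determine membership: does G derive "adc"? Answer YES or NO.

CNF form of G:
  S -> T0 A | T2 B | a | b
  A -> T0 T0 | b
  B -> T1 T0 | d
  T0 -> c
  T1 -> d
  T2 -> a

CYK table (by increasing span):
  [0..0]={S,T2}  "a"  orig:{S}
  [1..1]={B,T1}  "d"  orig:{B}
  [2..2]={T0}  "c"  orig:{}
  [0..1]={S}  "ad"
  [1..2]={B}  "dc"
  [0..2]={S}  "adc"

S ∈ T[0,2] ⇒ YES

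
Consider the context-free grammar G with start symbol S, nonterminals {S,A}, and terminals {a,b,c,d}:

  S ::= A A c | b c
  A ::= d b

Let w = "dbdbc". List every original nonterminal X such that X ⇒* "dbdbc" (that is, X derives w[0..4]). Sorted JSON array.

Convert to CNF:
  S -> A X3 | T1 T2
  A -> T0 T1
  T0 -> d
  T1 -> b
  T2 -> c
  X3 -> A T2

Fill CYK table bottom-up — only the sub-triangle for w[0..4]:
  cell(0,0) d: {T0}  orig:{}
  cell(1,1) b: {T1}  orig:{}
  cell(2,2) d: {T0}  orig:{}
  cell(3,3) b: {T1}  orig:{}
  cell(4,4) c: {T2}  orig:{}
  cell(0,1) db: {A}
  cell(1,2) bd: ∅
  cell(2,3) db: {A}
  cell(3,4) bc: {S}
  cell(0,2) dbd: ∅
  cell(1,3) bdb: ∅
  cell(2,4) dbc: {X3}  orig:{}
  cell(0,3) dbdb: ∅
  cell(1,4) bdbc: ∅
  cell(0,4) dbdbc: {S}

Original NTs in T[0,4] deriving "dbdbc": ["S"]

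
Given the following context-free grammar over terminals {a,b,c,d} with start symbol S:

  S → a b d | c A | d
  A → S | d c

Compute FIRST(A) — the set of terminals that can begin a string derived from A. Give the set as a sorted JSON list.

FIRST sets, iterate to fixpoint:
round 1:
  A via A→d c: +{d}
  S via S→a b d: +{a}
  S via S→c A: +{c}
  S via S→d: +{d}
  S: {a,c,d}  A: {d}
round 2:
  A via A→S: +{a,c}
  S: {a,c,d}  A: {a,c,d}
round 3: done
  S: {a,c,d}  A: {a,c,d}

FIRST(A) = ["a", "c", "d"]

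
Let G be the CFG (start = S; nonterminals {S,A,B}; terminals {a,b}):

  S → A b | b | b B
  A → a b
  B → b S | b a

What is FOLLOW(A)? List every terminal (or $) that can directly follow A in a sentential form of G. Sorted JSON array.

FIRST sets, iterate to fixpoint:
pass 1:
  A via A→a b: +{a}
  B via B→b S: +{b}
  S via S→A b: +{a}
  S via S→b: +{b}
  S: {a,b}  A: {a}  B: {b}
pass 2: done
  S: {a,b}  A: {a}  B: {b}

FOLLOW iteration:
seed FOLLOW(S) with $
[1]
  S→A b: FOLLOW(A) ⊇ FIRST(b) = {b}; new: +{b}
  S→b B: FOLLOW(B) ⊇ FOLLOW(S) ⊇ {$}; new: +{$}
  FOLLOW(S)={$}  FOLLOW(A)={b}  FOLLOW(B)={$}
[2] (stable)
  FOLLOW(S)={$}  FOLLOW(A)={b}  FOLLOW(B)={$}

FOLLOW(A) = ["b"]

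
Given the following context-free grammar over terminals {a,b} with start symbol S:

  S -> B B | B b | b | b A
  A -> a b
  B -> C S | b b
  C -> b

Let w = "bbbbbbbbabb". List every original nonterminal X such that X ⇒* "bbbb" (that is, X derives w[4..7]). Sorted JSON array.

CNF form of G:
  S -> B B | B T1 | T1 A | b
  A -> T0 T1
  B -> C S | T1 T1
  C -> b
  T0 -> a
  T1 -> b

CYK table (by increasing span), restricted to cells inside w[4..7]:
  cell(4,4) b: {C,S,T1}  orig:{C,S}
  cell(5,5) b: {C,S,T1}  orig:{C,S}
  cell(6,6) b: {C,S,T1}  orig:{C,S}
  cell(7,7) b: {C,S,T1}  orig:{C,S}
  cell(4,5) bb: {B}
  cell(5,6) bb: {B}
  cell(6,7) bb: {B}
  cell(4,6) bbb: {S}
  cell(5,7) bbb: {S}
  cell(4,7) bbbb: {B,S}

Original NTs in T[4,7] deriving "bbbb": ["B", "S"]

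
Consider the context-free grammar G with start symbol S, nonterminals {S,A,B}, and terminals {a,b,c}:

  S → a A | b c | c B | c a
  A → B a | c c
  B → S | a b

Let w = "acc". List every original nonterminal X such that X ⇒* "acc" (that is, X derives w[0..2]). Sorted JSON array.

Convert to CNF:
  S -> T0 A | T1 B | T1 T0 | T2 T1
  A -> B T0 | T1 T1
  B -> T0 A | T0 T2 | T1 B | T1 T0 | T2 T1
  T0 -> a
  T1 -> c
  T2 -> b

CYK table (by increasing span) (cells [i..j] with 0 ≤ i ≤ j ≤ 2 only):
  [0..0]={T0}  "a"  orig:{}
  [1..1]={T1}  "c"  orig:{}
  [2..2]={T1}  "c"  orig:{}
  [0..1]=∅  "ac"
  [1..2]={A}  "cc"
  [0..2]={B,S}  "acc"

Original NTs in T[0,2] deriving "acc": ["B", "S"]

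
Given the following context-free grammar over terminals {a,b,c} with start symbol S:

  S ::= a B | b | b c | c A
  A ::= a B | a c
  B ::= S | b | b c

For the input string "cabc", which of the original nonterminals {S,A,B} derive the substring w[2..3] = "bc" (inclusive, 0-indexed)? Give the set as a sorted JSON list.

CNF form of G:
  S -> T0 B | T1 A | T2 T1 | b
  A -> T0 B | T0 T1
  B -> T0 B | T1 A | T2 T1 | b
  T0 -> a
  T1 -> c
  T2 -> b

CYK table (by increasing span), restricted to cells inside w[2..3]:
  cell(2,2) b: {B,S,T2}  orig:{B,S}
  cell(3,3) c: {T1}  orig:{}
  cell(2,3) bc: {B,S}

Original NTs in T[2,3] deriving "bc": ["B", "S"]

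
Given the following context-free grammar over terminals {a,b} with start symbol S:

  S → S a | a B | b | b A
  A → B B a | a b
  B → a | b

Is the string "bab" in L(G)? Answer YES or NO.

Convert to CNF:
  S -> S T0 | T0 B | T1 A | b
  A -> B X2 | T0 T1
  B -> a | b
  T0 -> a
  T1 -> b
  X2 -> B T0

Fill CYK table bottom-up:
  T[0,0] 'b' = {B,S,T1}  orig:{B,S}
  T[1,1] 'a' = {B,T0}  orig:{B}
  T[2,2] 'b' = {B,S,T1}  orig:{B,S}
  T[0,1] 'ba' = {S,X2}  orig:{S}
  T[1,2] 'ab' = {A,S}
  T[0,2] 'bab' = {S}

S ∈ T[0,2] ⇒ YES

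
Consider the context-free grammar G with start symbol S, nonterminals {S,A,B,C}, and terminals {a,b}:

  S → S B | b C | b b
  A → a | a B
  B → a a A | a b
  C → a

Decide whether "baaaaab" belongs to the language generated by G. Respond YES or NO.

CNF form of G:
  S -> S B | T1 C | T1 T1
  A -> T0 B | a
  B -> T0 T1 | T0 X2
  C -> a
  T0 -> a
  T1 -> b
  X2 -> T0 A

CYK fill:
  T[0,0] 'b' = {T1}  orig:{}
  T[1,1] 'a' = {A,C,T0}  orig:{A,C}
  T[2,2] 'a' = {A,C,T0}  orig:{A,C}
  T[3,3] 'a' = {A,C,T0}  orig:{A,C}
  T[4,4] 'a' = {A,C,T0}  orig:{A,C}
  T[5,5] 'a' = {A,C,T0}  orig:{A,C}
  T[6,6] 'b' = {T1}  orig:{}
  T[0,1] 'ba' = {S}
  T[1,2] 'aa' = {X2}  orig:{}
  T[2,3] 'aa' = {X2}  orig:{}
  T[3,4] 'aa' = {X2}  orig:{}
  T[4,5] 'aa' = {X2}  orig:{}
  T[5,6] 'ab' = {B}
  T[0,2] 'baa' = ∅
  T[1,3] 'aaa' = {B}
  T[2,4] 'aaa' = {B}
  T[3,5] 'aaa' = {B}
  T[4,6] 'aab' = {A}
  T[0,3] 'baaa' = ∅
  T[1,4] 'aaaa' = {A}
  T[2,5] 'aaaa' = {A}
  T[3,6] 'aaab' = {X2}  orig:{}
  T[0,4] 'baaaa' = {S}
  T[1,5] 'aaaaa' = {X2}  orig:{}
  T[2,6] 'aaaab' = {B}
  T[0,5] 'baaaaa' = ∅
  T[1,6] 'aaaaab' = {A}
  T[0,6] 'baaaaab' = {S}

S ∈ T[0,6] ⇒ YES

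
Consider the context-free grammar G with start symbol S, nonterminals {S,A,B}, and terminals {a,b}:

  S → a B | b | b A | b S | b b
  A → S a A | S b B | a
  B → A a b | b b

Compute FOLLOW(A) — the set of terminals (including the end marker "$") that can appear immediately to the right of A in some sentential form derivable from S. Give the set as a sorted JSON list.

FIRST iteration:
pass 1:
  A via A→a: +{a}
  B via B→A a b: +{a}
  B via B→b b: +{b}
  S via S→a B: +{a}
  S via S→b: +{b}
  FIRST[S]={a,b}  FIRST[A]={a}  FIRST[B]={a,b}
pass 2:
  A via A→S a A: +{b}
  FIRST[S]={a,b}  FIRST[A]={a,b}  FIRST[B]={a,b}
pass 3: — fixpoint
  FIRST[S]={a,b}  FIRST[A]={a,b}  FIRST[B]={a,b}

FOLLOW sets:
initialize: $ ∈ FOLLOW(S)
pass 1:
  A→S a A: FOLLOW(S) ⊇ FIRST(a) = {a}; new: +{a}
  A→S b B: FOLLOW(S) ⊇ FIRST(b) = {b}; new: +{b}
  B→A a b: FOLLOW(A) ⊇ FIRST(a) = {a}; new: +{a}
  S→a B: FOLLOW(B) ⊇ FOLLOW(S) ⊇ {$,a,b}; new: +{$,a,b}
  S→b A: FOLLOW(A) ⊇ FOLLOW(S) ⊇ {$,a,b}; new: +{$,b}
  FOLLOW(S)={$,a,b}  FOLLOW(A)={$,a,b}  FOLLOW(B)={$,a,b}
pass 2: — fixpoint
  FOLLOW(S)={$,a,b}  FOLLOW(A)={$,a,b}  FOLLOW(B)={$,a,b}

FOLLOW(A) = ["$", "a", "b"]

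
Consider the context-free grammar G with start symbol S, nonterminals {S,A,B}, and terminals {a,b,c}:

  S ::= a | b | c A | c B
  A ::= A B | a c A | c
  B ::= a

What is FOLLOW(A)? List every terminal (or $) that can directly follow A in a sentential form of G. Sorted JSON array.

FIRST sets, iterate to fixpoint:
iter 1:
  A via A→a c A: +{a}
  A via A→c: +{c}
  B via B→a: +{a}
  S via S→a: +{a}
  S via S→b: +{b}
  S via S→c A: +{c}
  FIRST[S]={a,b,c}  FIRST[A]={a,c}  FIRST[B]={a}
iter 2: done
  FIRST[S]={a,b,c}  FIRST[A]={a,c}  FIRST[B]={a}

FOLLOW sets:
seed FOLLOW(S) with $
[1]
  A→A B: FOLLOW(A) ⊇ FIRST(B) = {a}; new: +{a}
  A→A B: FOLLOW(B) ⊇ FOLLOW(A) ⊇ {a}; new: +{a}
  S→c A: FOLLOW(A) ⊇ FOLLOW(S) ⊇ {$}; new: +{$}
  S→c B: FOLLOW(B) ⊇ FOLLOW(S) ⊇ {$}; new: +{$}
  FOLLOW[S]={$}  FOLLOW[A]={$,a}  FOLLOW[B]={$,a}
[2] done
  FOLLOW[S]={$}  FOLLOW[A]={$,a}  FOLLOW[B]={$,a}

FOLLOW(A) = ["$", "a"]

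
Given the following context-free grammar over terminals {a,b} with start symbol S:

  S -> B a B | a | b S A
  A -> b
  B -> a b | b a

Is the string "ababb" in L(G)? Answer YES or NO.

Convert to CNF:
  S -> B X2 | T1 X3 | a
  A -> b
  B -> T0 T1 | T1 T0
  T0 -> a
  T1 -> b
  X2 -> T0 B
  X3 -> S A

CYK table (by increasing span):
  T[0,0] 'a' = {S,T0}  orig:{S}
  T[1,1] 'b' = {A,T1}  orig:{A}
  T[2,2] 'a' = {S,T0}  orig:{S}
  T[3,3] 'b' = {A,T1}  orig:{A}
  T[4,4] 'b' = {A,T1}  orig:{A}
  T[0,1] 'ab' = {B,X3}  orig:{B}
  T[1,2] 'ba' = {B}
  T[2,3] 'ab' = {B,X3}  orig:{B}
  T[3,4] 'bb' = ∅
  T[0,2] 'aba' = {X2}  orig:{}
  T[1,3] 'bab' = {S}
  T[2,4] 'abb' = ∅
  T[0,3] 'abab' = ∅
  T[1,4] 'babb' = {X3}  orig:{}
  T[0,4] 'ababb' = ∅

S ∉ T[0,4] ⇒ NO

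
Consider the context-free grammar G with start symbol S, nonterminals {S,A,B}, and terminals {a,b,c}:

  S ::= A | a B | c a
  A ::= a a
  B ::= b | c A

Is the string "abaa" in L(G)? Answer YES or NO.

CNF form of G:
  S -> T0 B | T0 T0 | T1 T0
  A -> T0 T0
  B -> T1 A | b
  T0 -> a
  T1 -> c

CYK table (by increasing span):
  [0..0]={T0}  "a"  orig:{}
  [1..1]={B}  "b"
  [2..2]={T0}  "a"  orig:{}
  [3..3]={T0}  "a"  orig:{}
  [0..1]={S}  "ab"
  [1..2]=∅  "ba"
  [2..3]={A,S}  "aa"
  [0..2]=∅  "aba"
  [1..3]=∅  "baa"
  [0..3]=∅  "abaa"

S ∉ T[0,3] ⇒ NO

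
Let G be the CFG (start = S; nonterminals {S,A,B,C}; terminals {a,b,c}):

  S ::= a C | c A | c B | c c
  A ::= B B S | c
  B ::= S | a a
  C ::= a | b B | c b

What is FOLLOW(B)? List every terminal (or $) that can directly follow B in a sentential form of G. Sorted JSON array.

FIRST iteration:
iter 1:
  A via A→c: +{c}
  B via B→a a: +{a}
  C via C→a: +{a}
  C via C→b B: +{b}
  C via C→c b: +{c}
  S via S→a C: +{a}
  S via S→c A: +{c}
  FIRST[S]={a,c}  FIRST[A]={c}  FIRST[B]={a}  FIRST[C]={a,b,c}
iter 2:
  A via A→B B S: +{a}
  B via B→S: +{c}
  FIRST[S]={a,c}  FIRST[A]={a,c}  FIRST[B]={a,c}  FIRST[C]={a,b,c}
iter 3: (no change)
  FIRST[S]={a,c}  FIRST[A]={a,c}  FIRST[B]={a,c}  FIRST[C]={a,b,c}

FOLLOW sets:
seed FOLLOW(S) with $
iter 1:
  A→B B S: FOLLOW(B) ⊇ FIRST(B) = {a,c}; new: +{a,c}
  B→S: FOLLOW(S) ⊇ FOLLOW(B) ⊇ {a,c}; new: +{a,c}
  S→a C: FOLLOW(C) ⊇ FOLLOW(S) ⊇ {$,a,c}; new: +{$,a,c}
  S→c A: FOLLOW(A) ⊇ FOLLOW(S) ⊇ {$,a,c}; new: +{$,a,c}
  S→c B: FOLLOW(B) ⊇ FOLLOW(S) ⊇ {$,a,c}; new: +{$}
  FOLLOW[S]={$,a,c}  FOLLOW[A]={$,a,c}  FOLLOW[B]={$,a,c}  FOLLOW[C]={$,a,c}
iter 2: (stable)
  FOLLOW[S]={$,a,c}  FOLLOW[A]={$,a,c}  FOLLOW[B]={$,a,c}  FOLLOW[C]={$,a,c}

FOLLOW(B) = ["$", "a", "c"]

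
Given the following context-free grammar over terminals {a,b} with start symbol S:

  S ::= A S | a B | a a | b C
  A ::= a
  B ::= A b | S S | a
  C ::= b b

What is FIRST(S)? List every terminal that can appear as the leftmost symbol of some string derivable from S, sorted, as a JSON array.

FIRST iteration:
pass 1:
  A via A→a: +{a}
  B via B→A b: +{a}
  C via C→b b: +{b}
  S via S→A S: +{a}
  S via S→b C: +{b}
  FIRST[S]={a,b}  FIRST[A]={a}  FIRST[B]={a}  FIRST[C]={b}
pass 2:
  B via B→S S: +{b}
  FIRST[S]={a,b}  FIRST[A]={a}  FIRST[B]={a,b}  FIRST[C]={b}
pass 3: (no change)
  FIRST[S]={a,b}  FIRST[A]={a}  FIRST[B]={a,b}  FIRST[C]={b}

FIRST(S) = ["a", "b"]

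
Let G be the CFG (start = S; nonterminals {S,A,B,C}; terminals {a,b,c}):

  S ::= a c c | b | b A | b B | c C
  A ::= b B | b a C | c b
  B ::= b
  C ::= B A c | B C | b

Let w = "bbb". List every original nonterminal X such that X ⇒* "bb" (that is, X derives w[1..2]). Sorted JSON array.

Convert to CNF:
  S -> T0 A | T0 B | T1 X5 | T2 C | b
  A -> T0 B | T0 X3 | T2 T0
  B -> b
  C -> B C | B X4 | b
  T0 -> b
  T1 -> a
  T2 -> c
  X3 -> T1 C
  X4 -> A T2
  X5 -> T2 T2

CYK fill — only the sub-triangle for w[1..2]:
  cell(1,1) b: {B,C,S,T0}  orig:{B,C,S}
  cell(2,2) b: {B,C,S,T0}  orig:{B,C,S}
  cell(1,2) bb: {A,C,S}

Original NTs in T[1,2] deriving "bb": ["A", "C", "S"]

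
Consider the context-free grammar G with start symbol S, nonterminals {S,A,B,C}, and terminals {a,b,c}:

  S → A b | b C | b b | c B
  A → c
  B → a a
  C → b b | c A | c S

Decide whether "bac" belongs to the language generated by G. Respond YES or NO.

Convert to CNF:
  S -> A T1 | T1 C | T1 T1 | T2 B
  A -> c
  B -> T0 T0
  C -> T1 T1 | T2 A | T2 S
  T0 -> a
  T1 -> b
  T2 -> c

CYK table (by increasing span):
  cell(0,0) b: {T1}  orig:{}
  cell(1,1) a: {T0}  orig:{}
  cell(2,2) c: {A,T2}  orig:{A}
  cell(0,1) ba: ∅
  cell(1,2) ac: ∅
  cell(0,2) bac: ∅

S ∉ T[0,2] ⇒ NO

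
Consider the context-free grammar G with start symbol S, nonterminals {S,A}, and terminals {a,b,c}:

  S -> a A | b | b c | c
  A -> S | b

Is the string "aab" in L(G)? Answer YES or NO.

CNF form of G:
  S -> T0 A | T1 T2 | b | c
  A -> T0 A | T1 T2 | b | c
  T0 -> a
  T1 -> b
  T2 -> c

CYK fill:
  T[0,0] 'a' = {T0}  orig:{}
  T[1,1] 'a' = {T0}  orig:{}
  T[2,2] 'b' = {A,S,T1}  orig:{A,S}
  T[0,1] 'aa' = ∅
  T[1,2] 'ab' = {A,S}
  T[0,2] 'aab' = {A,S}

S ∈ T[0,2] ⇒ YES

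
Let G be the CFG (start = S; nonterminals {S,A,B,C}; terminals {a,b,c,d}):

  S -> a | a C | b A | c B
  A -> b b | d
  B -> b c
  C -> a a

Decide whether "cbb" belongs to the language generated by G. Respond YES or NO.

CNF form of G:
  S -> T0 A | T1 B | T2 C | a
  A -> T0 T0 | d
  B -> T0 T1
  C -> T2 T2
  T0 -> b
  T1 -> c
  T2 -> a

CYK fill:
  cell(0,0) c: {T1}  orig:{}
  cell(1,1) b: {T0}  orig:{}
  cell(2,2) b: {T0}  orig:{}
  cell(0,1) cb: ∅
  cell(1,2) bb: {A}
  cell(0,2) cbb: ∅

S ∉ T[0,2] ⇒ NO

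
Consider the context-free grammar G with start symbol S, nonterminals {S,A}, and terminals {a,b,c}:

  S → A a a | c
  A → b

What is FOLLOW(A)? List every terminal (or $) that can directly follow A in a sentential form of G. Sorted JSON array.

FIRST sets, iterate to fixpoint:
[1]
  A via A→b: +{b}
  S via S→A a a: +{b}
  S via S→c: +{c}
  FIRST(S)={b,c}  FIRST(A)={b}
[2] (stable)
  FIRST(S)={b,c}  FIRST(A)={b}

FOLLOW iteration:
seed FOLLOW(S) with $
round 1:
  S→A a a: FOLLOW(A) ⊇ FIRST(a) = {a}; new: +{a}
  S: {$}  A: {a}
round 2: — fixpoint
  S: {$}  A: {a}

FOLLOW(A) = ["a"]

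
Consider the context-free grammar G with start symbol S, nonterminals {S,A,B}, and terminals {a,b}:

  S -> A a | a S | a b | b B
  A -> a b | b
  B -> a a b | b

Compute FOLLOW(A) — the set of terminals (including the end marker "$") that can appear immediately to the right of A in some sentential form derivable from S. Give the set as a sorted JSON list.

FIRST sets, iterate to fixpoint:
round 1:
  A via A→a b: +{a}
  A via A→b: +{b}
  B via B→a a b: +{a}
  B via B→b: +{b}
  S via S→A a: +{a,b}
  FIRST(S)={a,b}  FIRST(A)={a,b}  FIRST(B)={a,b}
round 2: done
  FIRST(S)={a,b}  FIRST(A)={a,b}  FIRST(B)={a,b}

FOLLOW iteration:
FOLLOW(S) := {$}
pass 1:
  S→A a: FOLLOW(A) ⊇ FIRST(a) = {a}; new: +{a}
  S→b B: FOLLOW(B) ⊇ FOLLOW(S) ⊇ {$}; new: +{$}
  FOLLOW[S]={$}  FOLLOW[A]={a}  FOLLOW[B]={$}
pass 2: (no change)
  FOLLOW[S]={$}  FOLLOW[A]={a}  FOLLOW[B]={$}

FOLLOW(A) = ["a"]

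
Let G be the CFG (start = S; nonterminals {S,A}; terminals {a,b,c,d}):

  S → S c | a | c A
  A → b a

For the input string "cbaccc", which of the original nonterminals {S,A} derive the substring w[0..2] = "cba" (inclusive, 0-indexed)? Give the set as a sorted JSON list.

Convert to CNF:
  S -> S T2 | T2 A | a
  A -> T0 T1
  T0 -> b
  T1 -> a
  T2 -> c

Fill CYK table bottom-up, restricted to cells inside w[0..2]:
  [0..0]={T2}  "c"  orig:{}
  [1..1]={T0}  "b"  orig:{}
  [2..2]={S,T1}  "a"  orig:{S}
  [0..1]=∅  "cb"
  [1..2]={A}  "ba"
  [0..2]={S}  "cba"

Original NTs in T[0,2] deriving "cba": ["S"]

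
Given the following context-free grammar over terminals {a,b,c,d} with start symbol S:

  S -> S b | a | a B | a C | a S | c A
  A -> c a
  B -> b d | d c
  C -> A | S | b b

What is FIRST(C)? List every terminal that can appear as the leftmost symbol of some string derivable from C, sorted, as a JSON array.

FIRST sets, iterate to fixpoint:
[1]
  A via A→c a: +{c}
  B via B→b d: +{b}
  B via B→d c: +{d}
  C via C→A: +{c}
  C via C→b b: +{b}
  S via S→a: +{a}
  S via S→c A: +{c}
  FIRST[S]={a,c}  FIRST[A]={c}  FIRST[B]={b,d}  FIRST[C]={b,c}
[2]
  C via C→S: +{a}
  FIRST[S]={a,c}  FIRST[A]={c}  FIRST[B]={b,d}  FIRST[C]={a,b,c}
[3] done
  FIRST[S]={a,c}  FIRST[A]={c}  FIRST[B]={b,d}  FIRST[C]={a,b,c}

FIRST(C) = ["a", "b", "c"]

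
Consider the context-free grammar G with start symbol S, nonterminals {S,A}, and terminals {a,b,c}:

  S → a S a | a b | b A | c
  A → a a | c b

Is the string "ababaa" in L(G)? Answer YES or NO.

CNF form of G:
  S -> T0 T2 | T0 X3 | T2 A | c
  A -> T0 T0 | T1 T2
  T0 -> a
  T1 -> c
  T2 -> b
  X3 -> S T0

Fill CYK table bottom-up:
  cell(0,0) a: {T0}  orig:{}
  cell(1,1) b: {T2}  orig:{}
  cell(2,2) a: {T0}  orig:{}
  cell(3,3) b: {T2}  orig:{}
  cell(4,4) a: {T0}  orig:{}
  cell(5,5) a: {T0}  orig:{}
  cell(0,1) ab: {S}
  cell(1,2) ba: ∅
  cell(2,3) ab: {S}
  cell(3,4) ba: ∅
  cell(4,5) aa: {A}
  cell(0,2) aba: {X3}  orig:{}
  cell(1,3) bab: ∅
  cell(2,4) aba: {X3}  orig:{}
  cell(3,5) baa: {S}
  cell(0,3) abab: ∅
  cell(1,4) baba: ∅
  cell(2,5) abaa: ∅
  cell(0,4) ababa: ∅
  cell(1,5) babaa: ∅
  cell(0,5) ababaa: ∅

S ∉ T[0,5] ⇒ NO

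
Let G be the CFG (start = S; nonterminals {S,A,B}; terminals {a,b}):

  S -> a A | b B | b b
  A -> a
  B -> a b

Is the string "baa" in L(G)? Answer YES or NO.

Convert to CNF:
  S -> T0 A | T1 B | T1 T1
  A -> a
  B -> T0 T1
  T0 -> a
  T1 -> b

Fill CYK table bottom-up:
  cell(0,0) b: {T1}  orig:{}
  cell(1,1) a: {A,T0}  orig:{A}
  cell(2,2) a: {A,T0}  orig:{A}
  cell(0,1) ba: ∅
  cell(1,2) aa: {S}
  cell(0,2) baa: ∅

S ∉ T[0,2] ⇒ NO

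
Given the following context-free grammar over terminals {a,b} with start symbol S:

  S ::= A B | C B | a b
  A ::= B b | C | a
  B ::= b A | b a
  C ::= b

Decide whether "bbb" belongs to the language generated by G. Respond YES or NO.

Convert to CNF:
  S -> A B | C B | T1 T0
  A -> B T0 | a | b
  B -> T0 A | T0 T1
  C -> b
  T0 -> b
  T1 -> a

CYK fill:
  [0..0]={A,C,T0}  "b"  orig:{A,C}
  [1..1]={A,C,T0}  "b"  orig:{A,C}
  [2..2]={A,C,T0}  "b"  orig:{A,C}
  [0..1]={B}  "bb"
  [1..2]={B}  "bb"
  [0..2]={A,S}  "bbb"

S ∈ T[0,2] ⇒ YES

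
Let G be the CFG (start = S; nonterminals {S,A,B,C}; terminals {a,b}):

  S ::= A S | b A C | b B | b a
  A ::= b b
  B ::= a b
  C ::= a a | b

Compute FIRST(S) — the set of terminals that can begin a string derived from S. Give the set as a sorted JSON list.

Compute FIRST by fixpoint:
pass 1:
  A via A→b b: +{b}
  B via B→a b: +{a}
  C via C→a a: +{a}
  C via C→b: +{b}
  S via S→A S: +{b}
  FIRST[S]={b}  FIRST[A]={b}  FIRST[B]={a}  FIRST[C]={a,b}
pass 2: (no change)
  FIRST[S]={b}  FIRST[A]={b}  FIRST[B]={a}  FIRST[C]={a,b}

FIRST(S) = ["b"]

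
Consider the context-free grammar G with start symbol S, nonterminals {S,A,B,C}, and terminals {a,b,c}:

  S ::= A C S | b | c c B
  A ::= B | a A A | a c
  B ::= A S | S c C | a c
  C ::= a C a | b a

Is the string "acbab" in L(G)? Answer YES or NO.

CNF form of G:
  S -> A X7 | T0 X8 | b
  A -> A S | S X3 | T1 T0 | T1 X4
  B -> A S | S X5 | T1 T0
  C -> T1 X6 | T2 T1
  T0 -> c
  T1 -> a
  T2 -> b
  X3 -> T0 C
  X4 -> A A
  X5 -> T0 C
  X6 -> C T1
  X7 -> C S
  X8 -> T0 B

Fill CYK table bottom-up:
  cell(0,0) a: {T1}  orig:{}
  cell(1,1) c: {T0}  orig:{}
  cell(2,2) b: {S,T2}  orig:{S}
  cell(3,3) a: {T1}  orig:{}
  cell(4,4) b: {S,T2}  orig:{S}
  cell(0,1) ac: {A,B}
  cell(1,2) cb: ∅
  cell(2,3) ba: {C}
  cell(3,4) ab: ∅
  cell(0,2) acb: {A,B}
  cell(1,3) cba: {X3,X5}  orig:{}
  cell(2,4) bab: {X7}  orig:{}
  cell(0,3) acba: ∅
  cell(1,4) cbab: ∅
  cell(0,4) acbab: {S}

S ∈ T[0,4] ⇒ YES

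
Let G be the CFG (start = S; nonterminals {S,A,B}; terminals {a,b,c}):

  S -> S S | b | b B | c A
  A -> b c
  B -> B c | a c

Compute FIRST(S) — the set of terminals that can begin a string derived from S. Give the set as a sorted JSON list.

FIRST sets, iterate to fixpoint:
pass 1:
  A via A→b c: +{b}
  B via B→a c: +{a}
  S via S→b: +{b}
  S via S→c A: +{c}
  FIRST(S)={b,c}  FIRST(A)={b}  FIRST(B)={a}
pass 2: — fixpoint
  FIRST(S)={b,c}  FIRST(A)={b}  FIRST(B)={a}

FIRST(S) = ["b", "c"]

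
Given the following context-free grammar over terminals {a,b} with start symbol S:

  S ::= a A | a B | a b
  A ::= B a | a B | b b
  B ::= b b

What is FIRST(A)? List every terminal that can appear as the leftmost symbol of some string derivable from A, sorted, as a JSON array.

FIRST iteration:
pass 1:
  A via A→a B: +{a}
  A via A→b b: +{b}
  B via B→b b: +{b}
  S via S→a A: +{a}
  FIRST(S)={a}  FIRST(A)={a,b}  FIRST(B)={b}
pass 2: (stable)
  FIRST(S)={a}  FIRST(A)={a,b}  FIRST(B)={b}

FIRST(A) = ["a", "b"]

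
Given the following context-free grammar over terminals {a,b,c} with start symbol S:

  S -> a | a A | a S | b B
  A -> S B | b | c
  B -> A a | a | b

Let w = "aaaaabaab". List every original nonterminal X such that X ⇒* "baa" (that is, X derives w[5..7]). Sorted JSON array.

Convert to CNF:
  S -> T0 A | T0 S | T1 B | a
  A -> S B | b | c
  B -> A T0 | a | b
  T0 -> a
  T1 -> b

Fill CYK table bottom-up — only the sub-triangle for w[5..7]:
  cell(5,5) b: {A,B,T1}  orig:{A,B}
  cell(6,6) a: {B,S,T0}  orig:{B,S}
  cell(7,7) a: {B,S,T0}  orig:{B,S}
  cell(5,6) ba: {B,S}
  cell(6,7) aa: {A,S}
  cell(5,7) baa: {A}

Original NTs in T[5,7] deriving "baa": ["A"]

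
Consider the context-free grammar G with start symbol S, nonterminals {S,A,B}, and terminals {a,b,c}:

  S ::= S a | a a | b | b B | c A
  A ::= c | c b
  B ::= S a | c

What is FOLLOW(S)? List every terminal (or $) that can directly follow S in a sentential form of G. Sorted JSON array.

Compute FIRST by fixpoint:
[1]
  A via A→c: +{c}
  B via B→c: +{c}
  S via S→a a: +{a}
  S via S→b: +{b}
  S via S→c A: +{c}
  S: {a,b,c}  A: {c}  B: {c}
[2]
  B via B→S a: +{a,b}
  S: {a,b,c}  A: {c}  B: {a,b,c}
[3] (stable)
  S: {a,b,c}  A: {c}  B: {a,b,c}

FOLLOW sets:
FOLLOW(S) := {$}
iter 1:
  B→S a: FOLLOW(S) ⊇ FIRST(a) = {a}; new: +{a}
  S→b B: FOLLOW(B) ⊇ FOLLOW(S) ⊇ {$,a}; new: +{$,a}
  S→c A: FOLLOW(A) ⊇ FOLLOW(S) ⊇ {$,a}; new: +{$,a}
  S: {$,a}  A: {$,a}  B: {$,a}
iter 2: (stable)
  S: {$,a}  A: {$,a}  B: {$,a}

FOLLOW(S) = ["$", "a"]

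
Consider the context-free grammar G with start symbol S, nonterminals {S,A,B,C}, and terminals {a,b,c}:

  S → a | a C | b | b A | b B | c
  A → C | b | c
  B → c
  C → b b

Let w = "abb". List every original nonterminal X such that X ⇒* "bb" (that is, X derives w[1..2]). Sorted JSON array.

CNF form of G:
  S -> T0 A | T0 B | T1 C | a | b | c
  A -> T0 T0 | b | c
  B -> c
  C -> T0 T0
  T0 -> b
  T1 -> a

CYK table (by increasing span) — only the sub-triangle for w[1..2]:
  [1..1]={A,S,T0}  "b"  orig:{A,S}
  [2..2]={A,S,T0}  "b"  orig:{A,S}
  [1..2]={A,C,S}  "bb"

Original NTs in T[1,2] deriving "bb": ["A", "C", "S"]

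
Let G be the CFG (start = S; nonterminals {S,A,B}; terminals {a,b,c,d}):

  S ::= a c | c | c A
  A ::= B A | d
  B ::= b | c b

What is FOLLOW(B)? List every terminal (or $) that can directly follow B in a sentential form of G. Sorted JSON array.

FIRST sets, iterate to fixpoint:
pass 1:
  A via A→d: +{d}
  B via B→b: +{b}
  B via B→c b: +{c}
  S via S→a c: +{a}
  S via S→c: +{c}
  S: {a,c}  A: {d}  B: {b,c}
pass 2:
  A via A→B A: +{b,c}
  S: {a,c}  A: {b,c,d}  B: {b,c}
pass 3: done
  S: {a,c}  A: {b,c,d}  B: {b,c}

FOLLOW sets:
FOLLOW(S) := {$}
pass 1:
  A→B A: FOLLOW(B) ⊇ FIRST(A) = {b,c,d}; new: +{b,c,d}
  S→c A: FOLLOW(A) ⊇ FOLLOW(S) ⊇ {$}; new: +{$}
  FOLLOW[S]={$}  FOLLOW[A]={$}  FOLLOW[B]={b,c,d}
pass 2: — fixpoint
  FOLLOW[S]={$}  FOLLOW[A]={$}  FOLLOW[B]={b,c,d}

FOLLOW(B) = ["b", "c", "d"]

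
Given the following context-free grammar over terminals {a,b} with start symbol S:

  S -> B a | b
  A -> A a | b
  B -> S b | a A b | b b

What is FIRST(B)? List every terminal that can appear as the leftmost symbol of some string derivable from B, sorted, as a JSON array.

FIRST iteration:
iter 1:
  A via A→b: +{b}
  B via B→a A b: +{a}
  B via B→b b: +{b}
  S via S→B a: +{a,b}
  S: {a,b}  A: {b}  B: {a,b}
iter 2: — fixpoint
  S: {a,b}  A: {b}  B: {a,b}

FIRST(B) = ["a", "b"]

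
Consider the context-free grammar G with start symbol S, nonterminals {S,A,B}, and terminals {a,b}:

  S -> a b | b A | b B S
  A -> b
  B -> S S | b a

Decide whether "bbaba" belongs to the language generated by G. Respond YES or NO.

CNF form of G:
  S -> T0 A | T0 X2 | T1 T0
  A -> b
  B -> S S | T0 T1
  T0 -> b
  T1 -> a
  X2 -> B S

CYK table (by increasing span):
  T[0,0] 'b' = {A,T0}  orig:{A}
  T[1,1] 'b' = {A,T0}  orig:{A}
  T[2,2] 'a' = {T1}  orig:{}
  T[3,3] 'b' = {A,T0}  orig:{A}
  T[4,4] 'a' = {T1}  orig:{}
  T[0,1] 'bb' = {S}
  T[1,2] 'ba' = {B}
  T[2,3] 'ab' = {S}
  T[3,4] 'ba' = {B}
  T[0,2] 'bba' = ∅
  T[1,3] 'bab' = ∅
  T[2,4] 'aba' = ∅
  T[0,3] 'bbab' = {B}
  T[1,4] 'baba' = ∅
  T[0,4] 'bbaba' = ∅

S ∉ T[0,4] ⇒ NO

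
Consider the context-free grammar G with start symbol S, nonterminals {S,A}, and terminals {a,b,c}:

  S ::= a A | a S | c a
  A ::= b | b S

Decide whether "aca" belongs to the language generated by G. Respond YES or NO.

Convert to CNF:
  S -> T1 A | T1 S | T2 T1
  A -> T0 S | b
  T0 -> b
  T1 -> a
  T2 -> c

CYK table (by increasing span):
  cell(0,0) a: {T1}  orig:{}
  cell(1,1) c: {T2}  orig:{}
  cell(2,2) a: {T1}  orig:{}
  cell(0,1) ac: ∅
  cell(1,2) ca: {S}
  cell(0,2) aca: {S}

S ∈ T[0,2] ⇒ YES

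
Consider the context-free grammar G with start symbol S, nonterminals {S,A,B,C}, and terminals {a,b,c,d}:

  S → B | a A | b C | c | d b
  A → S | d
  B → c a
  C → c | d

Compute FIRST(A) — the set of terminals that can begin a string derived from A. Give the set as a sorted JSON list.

FIRST sets, iterate to fixpoint:
iter 1:
  A via A→d: +{d}
  B via B→c a: +{c}
  C via C→c: +{c}
  C via C→d: +{d}
  S via S→B: +{c}
  S via S→a A: +{a}
  S via S→b C: +{b}
  S via S→d b: +{d}
  S: {a,b,c,d}  A: {d}  B: {c}  C: {c,d}
iter 2:
  A via A→S: +{a,b,c}
  S: {a,b,c,d}  A: {a,b,c,d}  B: {c}  C: {c,d}
iter 3: done
  S: {a,b,c,d}  A: {a,b,c,d}  B: {c}  C: {c,d}

FIRST(A) = ["a", "b", "c", "d"]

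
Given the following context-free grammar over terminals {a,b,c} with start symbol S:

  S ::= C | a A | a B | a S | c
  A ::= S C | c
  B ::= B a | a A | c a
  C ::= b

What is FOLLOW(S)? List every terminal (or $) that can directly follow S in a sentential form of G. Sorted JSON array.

FIRST sets, iterate to fixpoint:
[1]
  A via A→c: +{c}
  B via B→a A: +{a}
  B via B→c a: +{c}
  C via C→b: +{b}
  S via S→C: +{b}
  S via S→a A: +{a}
  S via S→c: +{c}
  S: {a,b,c}  A: {c}  B: {a,c}  C: {b}
[2]
  A via A→S C: +{a,b}
  S: {a,b,c}  A: {a,b,c}  B: {a,c}  C: {b}
[3] (no change)
  S: {a,b,c}  A: {a,b,c}  B: {a,c}  C: {b}

Compute FOLLOW by fixpoint:
initialize: $ ∈ FOLLOW(S)
iter 1:
  A→S C: FOLLOW(S) ⊇ FIRST(C) = {b}; new: +{b}
  B→B a: FOLLOW(B) ⊇ FIRST(a) = {a}; new: +{a}
  B→a A: FOLLOW(A) ⊇ FOLLOW(B) ⊇ {a}; new: +{a}
  S→C: FOLLOW(C) ⊇ FOLLOW(S) ⊇ {$,b}; new: +{$,b}
  S→a A: FOLLOW(A) ⊇ FOLLOW(S) ⊇ {$,b}; new: +{$,b}
  S→a B: FOLLOW(B) ⊇ FOLLOW(S) ⊇ {$,b}; new: +{$,b}
  FOLLOW(S)={$,b}  FOLLOW(A)={$,a,b}  FOLLOW(B)={$,a,b}  FOLLOW(C)={$,b}
iter 2:
  A→S C: FOLLOW(C) ⊇ FOLLOW(A) ⊇ {$,a,b}; new: +{a}
  FOLLOW(S)={$,b}  FOLLOW(A)={$,a,b}  FOLLOW(B)={$,a,b}  FOLLOW(C)={$,a,b}
iter 3: (no change)
  FOLLOW(S)={$,b}  FOLLOW(A)={$,a,b}  FOLLOW(B)={$,a,b}  FOLLOW(C)={$,a,b}

FOLLOW(S) = ["$", "b"]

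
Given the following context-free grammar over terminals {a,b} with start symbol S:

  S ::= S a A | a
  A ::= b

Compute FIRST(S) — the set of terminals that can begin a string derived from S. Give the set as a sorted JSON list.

FIRST sets, iterate to fixpoint:
round 1:
  A via A→b: +{b}
  S via S→a: +{a}
  FIRST[S]={a}  FIRST[A]={b}
round 2: (stable)
  FIRST[S]={a}  FIRST[A]={b}

FIRST(S) = ["a"]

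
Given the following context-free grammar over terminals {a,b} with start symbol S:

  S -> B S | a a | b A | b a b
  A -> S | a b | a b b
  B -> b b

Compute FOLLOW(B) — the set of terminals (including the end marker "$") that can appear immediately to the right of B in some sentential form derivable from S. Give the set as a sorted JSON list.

FIRST iteration:
round 1:
  A via A→a b: +{a}
  B via B→b b: +{b}
  S via S→B S: +{b}
  S via S→a a: +{a}
  S: {a,b}  A: {a}  B: {b}
round 2:
  A via A→S: +{b}
  S: {a,b}  A: {a,b}  B: {b}
round 3: — fixpoint
  S: {a,b}  A: {a,b}  B: {b}

FOLLOW iteration:
initialize: $ ∈ FOLLOW(S)
pass 1:
  S→B S: FOLLOW(B) ⊇ FIRST(S) = {a,b}; new: +{a,b}
  S→b A: FOLLOW(A) ⊇ FOLLOW(S) ⊇ {$}; new: +{$}
  FOLLOW(S)={$}  FOLLOW(A)={$}  FOLLOW(B)={a,b}
pass 2: done
  FOLLOW(S)={$}  FOLLOW(A)={$}  FOLLOW(B)={a,b}

FOLLOW(B) = ["a", "b"]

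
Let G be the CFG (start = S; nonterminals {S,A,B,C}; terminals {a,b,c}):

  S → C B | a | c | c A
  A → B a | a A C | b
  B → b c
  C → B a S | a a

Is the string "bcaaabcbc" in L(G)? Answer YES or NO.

Convert to CNF:
  S -> C B | T2 A | a | c
  A -> B T0 | T0 X3 | b
  B -> T1 T2
  C -> B X4 | T0 T0
  T0 -> a
  T1 -> b
  T2 -> c
  X3 -> A C
  X4 -> T0 S

CYK fill:
  cell(0,0) b: {A,T1}  orig:{A}
  cell(1,1) c: {S,T2}  orig:{S}
  cell(2,2) a: {S,T0}  orig:{S}
  cell(3,3) a: {S,T0}  orig:{S}
  cell(4,4) a: {S,T0}  orig:{S}
  cell(5,5) b: {A,T1}  orig:{A}
  cell(6,6) c: {S,T2}  orig:{S}
  cell(7,7) b: {A,T1}  orig:{A}
  cell(8,8) c: {S,T2}  orig:{S}
  cell(0,1) bc: {B}
  cell(1,2) ca: ∅
  cell(2,3) aa: {C,X4}  orig:{C}
  cell(3,4) aa: {C,X4}  orig:{C}
  cell(4,5) ab: ∅
  cell(5,6) bc: {B}
  cell(6,7) cb: {S}
  cell(7,8) bc: {B}
  cell(0,2) bca: {A}
  cell(1,3) caa: ∅
  cell(2,4) aaa: ∅
  cell(3,5) aab: ∅
  cell(4,6) abc: ∅
  cell(5,7) bcb: ∅
  cell(6,8) cbc: ∅
  cell(0,3) bcaa: {C}
  cell(1,4) caaa: ∅
  cell(2,5) aaab: ∅
  cell(3,6) aabc: {S}
  cell(4,7) abcb: ∅
  cell(5,8) bcbc: ∅
  cell(0,4) bcaaa: {X3}  orig:{}
  cell(1,5) caaab: ∅
  cell(2,6) aaabc: {X4}  orig:{}
  cell(3,7) aabcb: ∅
  cell(4,8) abcbc: ∅
  cell(0,5) bcaaab: ∅
  cell(1,6) caaabc: ∅
  cell(2,7) aaabcb: ∅
  cell(3,8) aabcbc: ∅
  cell(0,6) bcaaabc: {C}
  cell(1,7) caaabcb: ∅
  cell(2,8) aaabcbc: ∅
  cell(0,7) bcaaabcb: ∅
  cell(1,8) caaabcbc: ∅
  cell(0,8) bcaaabcbc: {S}

S ∈ T[0,8] ⇒ YES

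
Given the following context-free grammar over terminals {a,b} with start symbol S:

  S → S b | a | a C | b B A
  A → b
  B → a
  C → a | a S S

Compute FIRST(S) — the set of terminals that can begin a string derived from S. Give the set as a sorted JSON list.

FIRST iteration:
iter 1:
  A via A→b: +{b}
  B via B→a: +{a}
  C via C→a: +{a}
  S via S→a: +{a}
  S via S→b B A: +{b}
  FIRST[S]={a,b}  FIRST[A]={b}  FIRST[B]={a}  FIRST[C]={a}
iter 2: (no change)
  FIRST[S]={a,b}  FIRST[A]={b}  FIRST[B]={a}  FIRST[C]={a}

FIRST(S) = ["a", "b"]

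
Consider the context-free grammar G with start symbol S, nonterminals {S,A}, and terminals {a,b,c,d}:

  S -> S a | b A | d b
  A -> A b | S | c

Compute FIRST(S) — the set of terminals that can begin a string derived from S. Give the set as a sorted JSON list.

FIRST iteration:
iter 1:
  A via A→c: +{c}
  S via S→b A: +{b}
  S via S→d b: +{d}
  FIRST(S)={b,d}  FIRST(A)={c}
iter 2:
  A via A→S: +{b,d}
  FIRST(S)={b,d}  FIRST(A)={b,c,d}
iter 3: (stable)
  FIRST(S)={b,d}  FIRST(A)={b,c,d}

FIRST(S) = ["b", "d"]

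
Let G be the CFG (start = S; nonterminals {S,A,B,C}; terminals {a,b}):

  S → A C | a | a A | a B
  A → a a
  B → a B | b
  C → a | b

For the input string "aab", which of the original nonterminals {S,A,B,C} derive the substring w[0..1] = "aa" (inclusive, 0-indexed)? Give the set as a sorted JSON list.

Convert to CNF:
  S -> A C | T0 A | T0 B | a
  A -> T0 T0
  B -> T0 B | b
  C -> a | b
  T0 -> a

Fill CYK table bottom-up (cells [i..j] with 0 ≤ i ≤ j ≤ 1 only):
  [0..0]={C,S,T0}  "a"  orig:{C,S}
  [1..1]={C,S,T0}  "a"  orig:{C,S}
  [0..1]={A}  "aa"

Original NTs in T[0,1] deriving "aa": ["A"]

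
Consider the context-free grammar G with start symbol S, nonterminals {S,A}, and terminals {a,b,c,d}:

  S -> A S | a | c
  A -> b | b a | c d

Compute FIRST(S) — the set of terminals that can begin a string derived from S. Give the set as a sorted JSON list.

Compute FIRST by fixpoint:
[1]
  A via A→b: +{b}
  A via A→c d: +{c}
  S via S→A S: +{b,c}
  S via S→a: +{a}
  FIRST(S)={a,b,c}  FIRST(A)={b,c}
[2] (stable)
  FIRST(S)={a,b,c}  FIRST(A)={b,c}

FIRST(S) = ["a", "b", "c"]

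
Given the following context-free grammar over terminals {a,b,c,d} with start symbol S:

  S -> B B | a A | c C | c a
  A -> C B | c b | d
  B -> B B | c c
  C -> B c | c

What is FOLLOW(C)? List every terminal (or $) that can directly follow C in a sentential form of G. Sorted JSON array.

FIRST sets, iterate to fixpoint:
[1]
  A via A→c b: +{c}
  A via A→d: +{d}
  B via B→c c: +{c}
  C via C→B c: +{c}
  S via S→B B: +{c}
  S via S→a A: +{a}
  FIRST[S]={a,c}  FIRST[A]={c,d}  FIRST[B]={c}  FIRST[C]={c}
[2] done
  FIRST[S]={a,c}  FIRST[A]={c,d}  FIRST[B]={c}  FIRST[C]={c}

FOLLOW iteration:
FOLLOW(S) := {$}
round 1:
  A→C B: FOLLOW(C) ⊇ FIRST(B) = {c}; new: +{c}
  B→B B: FOLLOW(B) ⊇ FIRST(B) = {c}; new: +{c}
  S→B B: FOLLOW(B) ⊇ FOLLOW(S) ⊇ {$}; new: +{$}
  S→a A: FOLLOW(A) ⊇ FOLLOW(S) ⊇ {$}; new: +{$}
  S→c C: FOLLOW(C) ⊇ FOLLOW(S) ⊇ {$}; new: +{$}
  FOLLOW(S)={$}  FOLLOW(A)={$}  FOLLOW(B)={$,c}  FOLLOW(C)={$,c}
round 2: (no change)
  FOLLOW(S)={$}  FOLLOW(A)={$}  FOLLOW(B)={$,c}  FOLLOW(C)={$,c}

FOLLOW(C) = ["$", "c"]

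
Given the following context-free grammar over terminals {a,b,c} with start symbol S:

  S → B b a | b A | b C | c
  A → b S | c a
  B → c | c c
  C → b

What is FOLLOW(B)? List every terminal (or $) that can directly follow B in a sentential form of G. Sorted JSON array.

FIRST sets, iterate to fixpoint:
iter 1:
  A via A→b S: +{b}
  A via A→c a: +{c}
  B via B→c: +{c}
  C via C→b: +{b}
  S via S→B b a: +{c}
  S via S→b A: +{b}
  FIRST[S]={b,c}  FIRST[A]={b,c}  FIRST[B]={c}  FIRST[C]={b}
iter 2: done
  FIRST[S]={b,c}  FIRST[A]={b,c}  FIRST[B]={c}  FIRST[C]={b}

FOLLOW iteration:
initialize: $ ∈ FOLLOW(S)
iter 1:
  S→B b a: FOLLOW(B) ⊇ FIRST(b) = {b}; new: +{b}
  S→b A: FOLLOW(A) ⊇ FOLLOW(S) ⊇ {$}; new: +{$}
  S→b C: FOLLOW(C) ⊇ FOLLOW(S) ⊇ {$}; new: +{$}
  FOLLOW[S]={$}  FOLLOW[A]={$}  FOLLOW[B]={b}  FOLLOW[C]={$}
iter 2: (stable)
  FOLLOW[S]={$}  FOLLOW[A]={$}  FOLLOW[B]={b}  FOLLOW[C]={$}

FOLLOW(B) = ["b"]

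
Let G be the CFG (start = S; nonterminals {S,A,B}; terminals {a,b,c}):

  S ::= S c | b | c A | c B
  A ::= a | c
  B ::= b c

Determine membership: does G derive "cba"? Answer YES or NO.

CNF form of G:
  S -> S T1 | T1 A | T1 B | b
  A -> a | c
  B -> T0 T1
  T0 -> b
  T1 -> c

Fill CYK table bottom-up:
  T[0,0] 'c' = {A,T1}  orig:{A}
  T[1,1] 'b' = {S,T0}  orig:{S}
  T[2,2] 'a' = {A}
  T[0,1] 'cb' = ∅
  T[1,2] 'ba' = ∅
  T[0,2] 'cba' = ∅

S ∉ T[0,2] ⇒ NO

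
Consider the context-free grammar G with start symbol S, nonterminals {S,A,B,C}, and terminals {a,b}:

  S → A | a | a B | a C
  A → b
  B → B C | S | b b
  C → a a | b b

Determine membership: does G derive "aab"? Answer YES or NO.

Convert to CNF:
  S -> T0 B | T0 C | a | b
  A -> b
  B -> B C | T0 B | T0 C | T1 T1 | a | b
  C -> T0 T0 | T1 T1
  T0 -> a
  T1 -> b

Fill CYK table bottom-up:
  [0..0]={B,S,T0}  "a"  orig:{B,S}
  [1..1]={B,S,T0}  "a"  orig:{B,S}
  [2..2]={A,B,S,T1}  "b"  orig:{A,B,S}
  [0..1]={B,C,S}  "aa"
  [1..2]={B,S}  "ab"
  [0..2]={B,S}  "aab"

S ∈ T[0,2] ⇒ YES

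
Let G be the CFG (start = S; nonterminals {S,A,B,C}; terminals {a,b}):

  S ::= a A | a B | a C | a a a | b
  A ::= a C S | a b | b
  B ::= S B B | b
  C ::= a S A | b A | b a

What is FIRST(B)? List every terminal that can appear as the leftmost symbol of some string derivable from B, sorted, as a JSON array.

FIRST iteration:
pass 1:
  A via A→a C S: +{a}
  A via A→b: +{b}
  B via B→b: +{b}
  C via C→a S A: +{a}
  C via C→b A: +{b}
  S via S→a A: +{a}
  S via S→b: +{b}
  FIRST(S)={a,b}  FIRST(A)={a,b}  FIRST(B)={b}  FIRST(C)={a,b}
pass 2:
  B via B→S B B: +{a}
  FIRST(S)={a,b}  FIRST(A)={a,b}  FIRST(B)={a,b}  FIRST(C)={a,b}
pass 3: done
  FIRST(S)={a,b}  FIRST(A)={a,b}  FIRST(B)={a,b}  FIRST(C)={a,b}

FIRST(B) = ["a", "b"]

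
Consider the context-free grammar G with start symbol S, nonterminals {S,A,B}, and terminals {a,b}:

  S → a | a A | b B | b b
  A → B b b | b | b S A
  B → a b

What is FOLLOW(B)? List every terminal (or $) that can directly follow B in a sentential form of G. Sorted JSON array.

Compute FIRST by fixpoint:
pass 1:
  A via A→b: +{b}
  B via B→a b: +{a}
  S via S→a: +{a}
  S via S→b B: +{b}
  FIRST(S)={a,b}  FIRST(A)={b}  FIRST(B)={a}
pass 2:
  A via A→B b b: +{a}
  FIRST(S)={a,b}  FIRST(A)={a,b}  FIRST(B)={a}
pass 3: (no change)
  FIRST(S)={a,b}  FIRST(A)={a,b}  FIRST(B)={a}

FOLLOW sets:
initialize: $ ∈ FOLLOW(S)
[1]
  A→B b b: FOLLOW(B) ⊇ FIRST(b) = {b}; new: +{b}
  A→b S A: FOLLOW(S) ⊇ FIRST(A) = {a,b}; new: +{a,b}
  S→a A: FOLLOW(A) ⊇ FOLLOW(S) ⊇ {$,a,b}; new: +{$,a,b}
  S→b B: FOLLOW(B) ⊇ FOLLOW(S) ⊇ {$,a,b}; new: +{$,a}
  S: {$,a,b}  A: {$,a,b}  B: {$,a,b}
[2] (no change)
  S: {$,a,b}  A: {$,a,b}  B: {$,a,b}

FOLLOW(B) = ["$", "a", "b"]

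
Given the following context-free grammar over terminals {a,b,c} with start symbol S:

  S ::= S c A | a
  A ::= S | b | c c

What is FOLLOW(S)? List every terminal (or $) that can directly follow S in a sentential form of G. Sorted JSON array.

FIRST iteration:
[1]
  A via A→b: +{b}
  A via A→c c: +{c}
  S via S→a: +{a}
  FIRST[S]={a}  FIRST[A]={b,c}
[2]
  A via A→S: +{a}
  FIRST[S]={a}  FIRST[A]={a,b,c}
[3] done
  FIRST[S]={a}  FIRST[A]={a,b,c}

FOLLOW iteration:
FOLLOW(S) := {$}
round 1:
  S→S c A: FOLLOW(S) ⊇ FIRST(c) = {c}; new: +{c}
  S→S c A: FOLLOW(A) ⊇ FOLLOW(S) ⊇ {$,c}; new: +{$,c}
  FOLLOW(S)={$,c}  FOLLOW(A)={$,c}
round 2: (no change)
  FOLLOW(S)={$,c}  FOLLOW(A)={$,c}

FOLLOW(S) = ["$", "c"]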